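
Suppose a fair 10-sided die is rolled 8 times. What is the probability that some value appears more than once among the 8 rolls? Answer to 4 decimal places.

P(all 8 different) = 10/10 · 9/10 · ··· · 3/10 ≈ 0.0181.
P(at least two equal) = 1 − 0.0181 = 0.9819.

0.9819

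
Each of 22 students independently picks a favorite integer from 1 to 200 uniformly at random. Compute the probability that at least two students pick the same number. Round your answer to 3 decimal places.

0.698

It's easier to compute the probability that all 22 are distinct.
P(all distinct) = 200/200 · 199/200 · ··· · 179/200 ≈ 0.302.
So the probability of at least one match is 1 − 0.302 = 0.698.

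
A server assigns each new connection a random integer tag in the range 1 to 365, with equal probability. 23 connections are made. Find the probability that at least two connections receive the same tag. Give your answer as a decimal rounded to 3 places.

0.507

It's easier to compute the probability that all 23 are distinct.
P(all distinct) = 365/365 · 364/365 · ··· · 343/365 ≈ 0.493.
So the probability of at least one match is 1 − 0.493 = 0.507.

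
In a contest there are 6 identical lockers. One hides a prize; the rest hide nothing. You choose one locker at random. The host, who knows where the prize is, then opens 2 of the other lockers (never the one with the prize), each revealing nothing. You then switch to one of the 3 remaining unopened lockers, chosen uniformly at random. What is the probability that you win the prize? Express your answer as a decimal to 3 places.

0.278

Your original locker holds the prize with probability 1/6, so the other 5 collectively hold it with probability 5/6.
The host can always find 2 empty lockers to open, so the reveals don't change that 5/6; it is now spread over the 3 remaining unopened lockers.
P(win by switching) = (5/6) · (1/3) = 5/18 ≈ 0.278.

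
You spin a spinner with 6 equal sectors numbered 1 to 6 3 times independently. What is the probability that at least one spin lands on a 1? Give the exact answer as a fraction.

91/216

P(no spin lands on a 1) = (5/6)^3 = 125/216.
P(at least one) = 1 − 125/216 = 91/216.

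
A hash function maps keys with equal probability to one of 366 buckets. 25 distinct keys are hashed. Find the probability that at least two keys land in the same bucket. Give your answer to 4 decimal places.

0.5677

It's easier to compute the probability that all 25 are distinct.
P(all distinct) = 366/366 · 365/366 · ··· · 342/366 ≈ 0.4323.
So the probability of at least one match is 1 − 0.4323 = 0.5677.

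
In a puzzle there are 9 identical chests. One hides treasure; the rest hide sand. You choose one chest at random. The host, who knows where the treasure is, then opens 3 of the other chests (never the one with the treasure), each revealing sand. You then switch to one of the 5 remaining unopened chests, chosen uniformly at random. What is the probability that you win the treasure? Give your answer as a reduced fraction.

8/45

Your original chest holds the treasure with probability 1/9, so the other 8 collectively hold it with probability 8/9.
The host can always find 3 empty chests to open, so the reveals don't change that 8/9; it is now spread over the 5 remaining unopened chests.
P(win by switching) = (8/9) · (1/5) = 8/45.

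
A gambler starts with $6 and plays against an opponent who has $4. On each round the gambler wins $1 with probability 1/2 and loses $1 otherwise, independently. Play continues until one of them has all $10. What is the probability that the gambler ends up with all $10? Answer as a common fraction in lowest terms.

3/5

With a fair step, P(i) = ½P(i−1) + ½P(i+1) with P(0)=0, P(10)=1 has the linear solution P(i) = i/10.
P(6) = 6/10 = 3/5.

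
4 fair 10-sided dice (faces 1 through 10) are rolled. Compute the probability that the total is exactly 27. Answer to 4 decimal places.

There are 10^4 = 10000 equally likely outcomes.
The number of ordered 4-tuples from {1,…,10} summing to 27 is 480.
P(sum = 27) = 480/10000 = 6/125 ≈ 0.0480.

0.0480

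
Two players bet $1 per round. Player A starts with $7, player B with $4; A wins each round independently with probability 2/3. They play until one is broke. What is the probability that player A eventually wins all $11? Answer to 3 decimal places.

0.993

Let r = q/p = (1/3)/(2/3) = 1/2. The recurrence P(i) = p·P(i+1) + q·P(i−1) with P(0)=0, P(11)=1 gives P(i) = (1 − r^i)/(1 − r^11).
P(7) = (1 − (1/2)^7) / (1 − (1/2)^11) = 2032/2047 ≈ 0.993.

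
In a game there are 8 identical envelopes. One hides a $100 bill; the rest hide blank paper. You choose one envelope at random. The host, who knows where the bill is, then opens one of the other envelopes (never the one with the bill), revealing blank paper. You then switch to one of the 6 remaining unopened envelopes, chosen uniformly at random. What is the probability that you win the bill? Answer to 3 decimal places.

Your original envelope holds the bill with probability 1/8, so the other 7 collectively hold it with probability 7/8.
The host can always find an empty envelope to open, so this doesn't change that 7/8; it is now spread over the 6 remaining unopened envelopes.
P(win by switching) = (7/8) · (1/6) = 7/48 ≈ 0.146.

0.146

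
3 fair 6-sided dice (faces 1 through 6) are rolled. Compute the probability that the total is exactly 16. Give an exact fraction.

There are 6^3 = 216 equally likely outcomes.
The number of ordered 3-tuples from {1,…,6} summing to 16 is 6.
P(sum = 16) = 6/216 = 1/36.

1/36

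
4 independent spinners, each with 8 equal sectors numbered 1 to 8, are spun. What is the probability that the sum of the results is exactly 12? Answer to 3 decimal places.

0.039

There are 8^4 = 4096 equally likely outcomes.
The number of ordered 4-tuples from {1,…,8} summing to 12 is 161.
P(sum = 12) = 161/4096 ≈ 0.039.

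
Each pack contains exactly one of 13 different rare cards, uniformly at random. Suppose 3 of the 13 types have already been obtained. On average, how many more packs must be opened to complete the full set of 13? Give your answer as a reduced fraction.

95953/2520

Starting from 3 distinct types, each trial gives a new one with probability (13−i)/13 when i types are held, so the wait for the next new type is 13/(13−i).
E = 13/10 + 13/9 + 13/8 + 13/7 + 13/6 + 13/5 + 13/4 + 13/3 + 13/2 + 13/1 = 95953/2520.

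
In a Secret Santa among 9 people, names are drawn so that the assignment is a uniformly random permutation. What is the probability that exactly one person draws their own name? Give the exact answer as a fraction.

Choose which one is fixed: C(9,1) = 9 ways.
The remaining 8 must have no fixed point: D(8) = 14833.
P = 9·14833/362880 = 2119/5760.

2119/5760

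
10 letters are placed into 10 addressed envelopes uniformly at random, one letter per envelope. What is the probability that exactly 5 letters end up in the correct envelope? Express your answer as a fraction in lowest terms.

11/3600

Choose which 5 of the 10 are fixed: C(10,5) = 252 ways.
The remaining 5 must have no fixed point: D(5) = 44.
P = 252·44/3628800 = 11/3600.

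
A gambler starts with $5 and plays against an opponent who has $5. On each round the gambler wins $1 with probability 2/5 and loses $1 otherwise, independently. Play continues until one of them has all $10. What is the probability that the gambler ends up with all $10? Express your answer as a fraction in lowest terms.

32/275

Let r = q/p = (3/5)/(2/5) = 3/2. The recurrence P(i) = p·P(i+1) + q·P(i−1) with P(0)=0, P(10)=1 gives P(i) = (1 − r^i)/(1 − r^10).
P(5) = (1 − (3/2)^5) / (1 − (3/2)^10) = 32/275.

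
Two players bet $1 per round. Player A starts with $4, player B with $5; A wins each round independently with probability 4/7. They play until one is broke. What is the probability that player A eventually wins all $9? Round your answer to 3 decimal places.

Let r = q/p = (3/7)/(4/7) = 3/4. The recurrence P(i) = p·P(i+1) + q·P(i−1) with P(0)=0, P(9)=1 gives P(i) = (1 − r^i)/(1 − r^9).
P(4) = (1 − (3/4)^4) / (1 − (3/4)^9) = 179200/242461 ≈ 0.739.

0.739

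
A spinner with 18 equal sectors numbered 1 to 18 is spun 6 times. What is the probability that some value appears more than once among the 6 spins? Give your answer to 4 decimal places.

0.6070

P(all 6 different) = 18/18 · 17/18 · ··· · 13/18 ≈ 0.3930.
P(at least two equal) = 1 − 0.3930 = 0.6070.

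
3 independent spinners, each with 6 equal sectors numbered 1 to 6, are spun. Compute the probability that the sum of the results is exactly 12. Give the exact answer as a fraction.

25/216

There are 6^3 = 216 equally likely outcomes.
The number of ordered 3-tuples from {1,…,6} summing to 12 is 25.
P(sum = 12) = 25/216.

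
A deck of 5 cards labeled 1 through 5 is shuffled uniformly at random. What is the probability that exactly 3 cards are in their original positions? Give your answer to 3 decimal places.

0.083

Choose which 3 of the 5 are fixed: C(5,3) = 10 ways.
The remaining 2 must have no fixed point: D(2) = 1.
P = 10·1/120 = 1/12 ≈ 0.083.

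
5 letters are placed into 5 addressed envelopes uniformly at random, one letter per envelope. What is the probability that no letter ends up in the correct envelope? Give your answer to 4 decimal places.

This is the derangement probability: permutations of 5 with no fixed point.
D(5) = 5! · (1 − 1/1! + 1/2! − ··· + (−1)^5/5!) = 44.
P = 44/120 = 11/30 ≈ 0.3667.

0.3667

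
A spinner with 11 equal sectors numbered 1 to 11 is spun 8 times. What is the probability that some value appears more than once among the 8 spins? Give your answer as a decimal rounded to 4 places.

0.9690

P(all 8 different) = 11/11 · 10/11 · ··· · 4/11 ≈ 0.0310.
P(at least two equal) = 1 − 0.0310 = 0.9690.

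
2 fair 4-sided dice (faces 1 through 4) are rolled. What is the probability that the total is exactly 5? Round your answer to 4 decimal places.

0.2500

There are 4^2 = 16 equally likely outcomes.
The number of ordered 2-tuples from {1,…,4} summing to 5 is 4.
P(sum = 5) = 4/16 = 1/4 ≈ 0.2500.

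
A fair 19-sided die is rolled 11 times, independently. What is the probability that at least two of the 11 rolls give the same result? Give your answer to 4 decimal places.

P(all 11 different) = 19/19 · 18/19 · ··· · 9/19 ≈ 0.0259.
P(at least two equal) = 1 − 0.0259 = 0.9741.

0.9741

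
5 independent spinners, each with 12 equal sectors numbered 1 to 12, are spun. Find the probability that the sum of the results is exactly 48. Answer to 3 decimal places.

0.007

There are 12^5 = 248832 equally likely outcomes.
The number of ordered 5-tuples from {1,…,12} summing to 48 is 1815.
P(sum = 48) = 1815/248832 = 605/82944 ≈ 0.007.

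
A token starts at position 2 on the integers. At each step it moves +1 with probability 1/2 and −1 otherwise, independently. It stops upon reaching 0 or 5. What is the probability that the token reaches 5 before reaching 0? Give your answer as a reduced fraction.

2/5

With a fair step, P(i) = ½P(i−1) + ½P(i+1) with P(0)=0, P(5)=1 has the linear solution P(i) = i/5.
P(2) = 2/5.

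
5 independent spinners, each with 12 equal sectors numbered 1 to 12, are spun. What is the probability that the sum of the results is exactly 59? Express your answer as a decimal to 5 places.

0.00002

There are 12^5 = 248832 equally likely outcomes.
The number of ordered 5-tuples from {1,…,12} summing to 59 is 5.
P(sum = 59) = 5/248832 ≈ 0.00002.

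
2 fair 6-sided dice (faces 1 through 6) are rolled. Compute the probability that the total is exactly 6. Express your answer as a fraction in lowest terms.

5/36

There are 6^2 = 36 equally likely outcomes.
The number of ordered 2-tuples from {1,…,6} summing to 6 is 5.
P(sum = 6) = 5/36.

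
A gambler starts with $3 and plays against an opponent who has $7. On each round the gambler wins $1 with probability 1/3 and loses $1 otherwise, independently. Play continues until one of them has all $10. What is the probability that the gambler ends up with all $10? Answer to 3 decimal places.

0.007

Let r = q/p = (2/3)/(1/3) = 2. The recurrence P(i) = p·P(i+1) + q·P(i−1) with P(0)=0, P(10)=1 gives P(i) = (1 − r^i)/(1 − r^10).
P(3) = (1 − (2)^3) / (1 − (2)^10) = 7/1023 ≈ 0.007.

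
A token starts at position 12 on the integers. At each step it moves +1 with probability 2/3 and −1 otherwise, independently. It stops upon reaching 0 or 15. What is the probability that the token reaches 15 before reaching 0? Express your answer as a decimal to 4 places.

0.9998

Let r = q/p = (1/3)/(2/3) = 1/2. The recurrence P(i) = p·P(i+1) + q·P(i−1) with P(0)=0, P(15)=1 gives P(i) = (1 − r^i)/(1 − r^15).
P(12) = (1 − (1/2)^12) / (1 − (1/2)^15) = 4680/4681 ≈ 0.9998.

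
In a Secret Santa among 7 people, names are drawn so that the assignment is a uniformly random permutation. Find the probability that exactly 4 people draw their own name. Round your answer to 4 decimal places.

Choose which 4 of the 7 are fixed: C(7,4) = 35 ways.
The remaining 3 must have no fixed point: D(3) = 2.
P = 35·2/5040 = 1/72 ≈ 0.0139.

0.0139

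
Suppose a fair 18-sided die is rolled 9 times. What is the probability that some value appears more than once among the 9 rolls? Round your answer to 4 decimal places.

P(all 9 different) = 18/18 · 17/18 · ··· · 10/18 ≈ 0.0889.
P(at least two equal) = 1 − 0.0889 = 0.9111.

0.9111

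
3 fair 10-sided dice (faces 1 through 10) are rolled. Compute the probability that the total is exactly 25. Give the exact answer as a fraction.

There are 10^3 = 1000 equally likely outcomes.
The number of ordered 3-tuples from {1,…,10} summing to 25 is 21.
P(sum = 25) = 21/1000.

21/1000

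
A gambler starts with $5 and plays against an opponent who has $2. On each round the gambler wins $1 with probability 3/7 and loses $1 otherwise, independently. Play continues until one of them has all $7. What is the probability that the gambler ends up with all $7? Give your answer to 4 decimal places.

Let r = q/p = (4/7)/(3/7) = 4/3. The recurrence P(i) = p·P(i+1) + q·P(i−1) with P(0)=0, P(7)=1 gives P(i) = (1 − r^i)/(1 − r^7).
P(5) = (1 − (4/3)^5) / (1 − (4/3)^7) = 7029/14197 ≈ 0.4951.

0.4951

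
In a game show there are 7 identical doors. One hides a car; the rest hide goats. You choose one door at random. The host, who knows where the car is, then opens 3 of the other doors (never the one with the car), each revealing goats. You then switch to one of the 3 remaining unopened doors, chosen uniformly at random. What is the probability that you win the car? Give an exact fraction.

Your original door holds the car with probability 1/7, so the other 6 collectively hold it with probability 6/7.
The host can always find 3 empty doors to open, so the reveals don't change that 6/7; it is now spread over the 3 remaining unopened doors.
P(win by switching) = (6/7) · (1/3) = 2/7.

2/7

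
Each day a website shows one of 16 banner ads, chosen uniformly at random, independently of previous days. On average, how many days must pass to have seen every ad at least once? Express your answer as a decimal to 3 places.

54.092

After i distinct types are collected, each trial gives a new one with probability (16−i)/16, so the expected wait for the next new type is 16/(16−i).
E = 16/16 + 16/15 + 16/14 + 16/13 + 16/12 + 16/11 + 16/10 + 16/9 + 16/8 + 16/7 + 16/6 + 16/5 + 16/4 + 16/3 + 16/2 + 16/1 = 2436559/45045 ≈ 54.092.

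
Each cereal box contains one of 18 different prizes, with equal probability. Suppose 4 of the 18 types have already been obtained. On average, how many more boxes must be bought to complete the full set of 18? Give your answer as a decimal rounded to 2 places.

58.53

Starting from 4 distinct types, each trial gives a new one with probability (18−i)/18 when i types are held, so the wait for the next new type is 18/(18−i).
E = 18/14 + 18/13 + 18/12 + 18/11 + 18/10 + 18/9 + 18/8 + 18/7 + 18/6 + 18/5 + 18/4 + 18/3 + 18/2 + 18/1 = 1171733/20020 ≈ 58.53.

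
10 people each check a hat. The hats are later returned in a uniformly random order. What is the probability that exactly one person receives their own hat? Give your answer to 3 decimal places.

Choose which one is fixed: C(10,1) = 10 ways.
The remaining 9 must have no fixed point: D(9) = 133496.
P = 10·133496/3628800 = 16687/45360 ≈ 0.368.

0.368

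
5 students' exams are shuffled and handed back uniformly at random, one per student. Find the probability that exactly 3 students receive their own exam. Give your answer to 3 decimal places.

0.083

Choose which 3 of the 5 are fixed: C(5,3) = 10 ways.
The remaining 2 must have no fixed point: D(2) = 1.
P = 10·1/120 = 1/12 ≈ 0.083.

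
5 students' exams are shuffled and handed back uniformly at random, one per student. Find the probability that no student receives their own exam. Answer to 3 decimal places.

0.367

This is the derangement probability: permutations of 5 with no fixed point.
D(5) = 5! · (1 − 1/1! + 1/2! − ··· + (−1)^5/5!) = 44.
P = 44/120 = 11/30 ≈ 0.367.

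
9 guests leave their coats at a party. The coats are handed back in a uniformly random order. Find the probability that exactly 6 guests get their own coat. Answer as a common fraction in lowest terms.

1/2160

Choose which 6 of the 9 are fixed: C(9,6) = 84 ways.
The remaining 3 must have no fixed point: D(3) = 2.
P = 84·2/362880 = 1/2160.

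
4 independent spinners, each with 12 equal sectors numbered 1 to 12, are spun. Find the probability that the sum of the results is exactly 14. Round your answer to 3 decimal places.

0.014

There are 12^4 = 20736 equally likely outcomes.
The number of ordered 4-tuples from {1,…,12} summing to 14 is 286.
P(sum = 14) = 286/20736 = 143/10368 ≈ 0.014.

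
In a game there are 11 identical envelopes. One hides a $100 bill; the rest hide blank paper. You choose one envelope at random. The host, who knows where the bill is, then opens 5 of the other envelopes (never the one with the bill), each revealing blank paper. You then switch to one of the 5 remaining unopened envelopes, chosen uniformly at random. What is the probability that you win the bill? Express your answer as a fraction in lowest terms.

Your original envelope holds the bill with probability 1/11, so the other 10 collectively hold it with probability 10/11.
The host can always find 5 empty envelopes to open, so the reveals don't change that 10/11; it is now spread over the 5 remaining unopened envelopes.
P(win by switching) = (10/11) · (1/5) = 2/11.

2/11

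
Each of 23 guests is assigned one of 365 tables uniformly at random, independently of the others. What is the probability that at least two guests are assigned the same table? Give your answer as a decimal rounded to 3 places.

It's easier to compute the probability that all 23 are distinct.
P(all distinct) = 365/365 · 364/365 · ··· · 343/365 ≈ 0.493.
So the probability of at least one match is 1 − 0.493 = 0.507.

0.507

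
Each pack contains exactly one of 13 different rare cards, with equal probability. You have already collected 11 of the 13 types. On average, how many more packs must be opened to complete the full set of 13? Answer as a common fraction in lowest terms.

Starting from 11 distinct types, each trial gives a new one with probability (13−i)/13 when i types are held, so the wait for the next new type is 13/(13−i).
E = 13/2 + 13/1 = 39/2.

39/2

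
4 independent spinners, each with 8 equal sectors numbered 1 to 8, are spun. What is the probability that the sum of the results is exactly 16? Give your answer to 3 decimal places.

There are 8^4 = 4096 equally likely outcomes.
The number of ordered 4-tuples from {1,…,8} summing to 16 is 315.
P(sum = 16) = 315/4096 ≈ 0.077.

0.077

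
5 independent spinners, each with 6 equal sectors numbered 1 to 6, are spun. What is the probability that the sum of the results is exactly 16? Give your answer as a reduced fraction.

There are 6^5 = 7776 equally likely outcomes.
The number of ordered 5-tuples from {1,…,6} summing to 16 is 735.
P(sum = 16) = 735/7776 = 245/2592.

245/2592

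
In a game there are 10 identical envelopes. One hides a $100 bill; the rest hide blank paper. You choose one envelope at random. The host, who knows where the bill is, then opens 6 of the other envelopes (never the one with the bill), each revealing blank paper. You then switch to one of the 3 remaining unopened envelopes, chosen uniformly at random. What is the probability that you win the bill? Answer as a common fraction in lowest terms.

Your original envelope holds the bill with probability 1/10, so the other 9 collectively hold it with probability 9/10.
The host can always find 6 empty envelopes to open, so the reveals don't change that 9/10; it is now spread over the 3 remaining unopened envelopes.
P(win by switching) = (9/10) · (1/3) = 3/10.

3/10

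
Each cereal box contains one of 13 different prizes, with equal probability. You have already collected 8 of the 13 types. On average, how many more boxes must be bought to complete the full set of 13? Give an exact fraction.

1781/60

Starting from 8 distinct types, each trial gives a new one with probability (13−i)/13 when i types are held, so the wait for the next new type is 13/(13−i).
E = 13/5 + 13/4 + 13/3 + 13/2 + 13/1 = 1781/60.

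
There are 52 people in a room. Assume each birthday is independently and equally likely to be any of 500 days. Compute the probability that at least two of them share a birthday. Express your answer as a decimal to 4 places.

0.9359

It's easier to compute the probability that all 52 are distinct.
P(all distinct) = 500/500 · 499/500 · ··· · 449/500 ≈ 0.0641.
So the probability of at least one match is 1 − 0.0641 = 0.9359.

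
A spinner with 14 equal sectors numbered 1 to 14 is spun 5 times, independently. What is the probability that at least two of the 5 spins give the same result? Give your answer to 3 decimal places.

0.553

P(all 5 different) = 14/14 · 13/14 · ··· · 10/14 ≈ 0.447.
P(at least two equal) = 1 − 0.447 = 0.553.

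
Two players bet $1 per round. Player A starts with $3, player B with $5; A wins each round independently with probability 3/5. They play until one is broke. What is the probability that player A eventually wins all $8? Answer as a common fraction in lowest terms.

Let r = q/p = (2/5)/(3/5) = 2/3. The recurrence P(i) = p·P(i+1) + q·P(i−1) with P(0)=0, P(8)=1 gives P(i) = (1 − r^i)/(1 − r^8).
P(3) = (1 − (2/3)^3) / (1 − (2/3)^8) = 4617/6305.

4617/6305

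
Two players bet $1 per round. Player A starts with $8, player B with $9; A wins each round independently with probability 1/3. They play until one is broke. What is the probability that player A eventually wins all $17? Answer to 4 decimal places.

0.0019

Let r = q/p = (2/3)/(1/3) = 2. The recurrence P(i) = p·P(i+1) + q·P(i−1) with P(0)=0, P(17)=1 gives P(i) = (1 − r^i)/(1 − r^17).
P(8) = (1 − (2)^8) / (1 − (2)^17) = 255/131071 ≈ 0.0019.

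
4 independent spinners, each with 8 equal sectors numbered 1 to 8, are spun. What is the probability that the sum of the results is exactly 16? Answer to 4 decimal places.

There are 8^4 = 4096 equally likely outcomes.
The number of ordered 4-tuples from {1,…,8} summing to 16 is 315.
P(sum = 16) = 315/4096 ≈ 0.0769.

0.0769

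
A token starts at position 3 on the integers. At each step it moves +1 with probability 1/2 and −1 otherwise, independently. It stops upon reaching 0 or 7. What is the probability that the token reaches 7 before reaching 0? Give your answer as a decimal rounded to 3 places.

0.429

With a fair step, P(i) = ½P(i−1) + ½P(i+1) with P(0)=0, P(7)=1 has the linear solution P(i) = i/7.
P(3) = 3/7 ≈ 0.429.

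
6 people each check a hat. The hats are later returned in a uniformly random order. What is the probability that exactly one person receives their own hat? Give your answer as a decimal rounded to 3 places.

Choose which one is fixed: C(6,1) = 6 ways.
The remaining 5 must have no fixed point: D(5) = 44.
P = 6·44/720 = 11/30 ≈ 0.367.

0.367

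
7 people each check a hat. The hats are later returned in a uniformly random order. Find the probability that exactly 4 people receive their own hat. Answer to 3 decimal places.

0.014

Choose which 4 of the 7 are fixed: C(7,4) = 35 ways.
The remaining 3 must have no fixed point: D(3) = 2.
P = 35·2/5040 = 1/72 ≈ 0.014.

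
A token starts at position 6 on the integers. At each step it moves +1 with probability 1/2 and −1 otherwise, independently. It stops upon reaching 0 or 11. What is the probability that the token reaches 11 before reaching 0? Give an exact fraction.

6/11

With a fair step, P(i) = ½P(i−1) + ½P(i+1) with P(0)=0, P(11)=1 has the linear solution P(i) = i/11.
P(6) = 6/11.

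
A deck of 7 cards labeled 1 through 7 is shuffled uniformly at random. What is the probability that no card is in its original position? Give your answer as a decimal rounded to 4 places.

0.3679

This is the derangement probability: permutations of 7 with no fixed point.
D(7) = 7! · (1 − 1/1! + 1/2! − ··· + (−1)^7/7!) = 1854.
P = 1854/5040 = 103/280 ≈ 0.3679.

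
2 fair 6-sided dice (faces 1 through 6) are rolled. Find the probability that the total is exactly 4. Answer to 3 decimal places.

0.083

There are 6^2 = 36 equally likely outcomes.
The number of ordered 2-tuples from {1,…,6} summing to 4 is 3.
P(sum = 4) = 3/36 = 1/12 ≈ 0.083.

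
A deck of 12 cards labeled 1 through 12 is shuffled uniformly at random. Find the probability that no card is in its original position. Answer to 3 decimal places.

0.368

This is the derangement probability: permutations of 12 with no fixed point.
D(12) = 12! · (1 − 1/1! + 1/2! − ··· + (−1)^12/12!) = 176214841.
P = 176214841/479001600 = 16019531/43545600 ≈ 0.368.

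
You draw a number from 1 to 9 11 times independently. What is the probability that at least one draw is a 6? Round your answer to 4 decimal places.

P(no draw is a 6) = (8/9)^11 ≈ 0.2737.
P(at least one) = 1 − 0.2737 = 0.7263.

0.7263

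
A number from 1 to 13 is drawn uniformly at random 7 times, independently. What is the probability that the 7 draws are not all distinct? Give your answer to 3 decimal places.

0.862

P(all 7 different) = 13/13 · 12/13 · ··· · 7/13 ≈ 0.138.
P(at least two equal) = 1 − 0.138 = 0.862.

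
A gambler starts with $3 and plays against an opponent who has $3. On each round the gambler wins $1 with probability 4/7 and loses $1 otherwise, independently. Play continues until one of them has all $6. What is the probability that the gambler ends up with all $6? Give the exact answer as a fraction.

Let r = q/p = (3/7)/(4/7) = 3/4. The recurrence P(i) = p·P(i+1) + q·P(i−1) with P(0)=0, P(6)=1 gives P(i) = (1 − r^i)/(1 − r^6).
P(3) = (1 − (3/4)^3) / (1 − (3/4)^6) = 64/91.

64/91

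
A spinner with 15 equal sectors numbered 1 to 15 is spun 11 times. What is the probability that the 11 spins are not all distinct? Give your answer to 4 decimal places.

0.9937

P(all 11 different) = 15/15 · 14/15 · ··· · 5/15 ≈ 0.0063.
P(at least two equal) = 1 − 0.0063 = 0.9937.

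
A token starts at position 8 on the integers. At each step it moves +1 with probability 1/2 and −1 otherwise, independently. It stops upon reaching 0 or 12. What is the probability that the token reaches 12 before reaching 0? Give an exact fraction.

2/3

With a fair step, P(i) = ½P(i−1) + ½P(i+1) with P(0)=0, P(12)=1 has the linear solution P(i) = i/12.
P(8) = 8/12 = 2/3.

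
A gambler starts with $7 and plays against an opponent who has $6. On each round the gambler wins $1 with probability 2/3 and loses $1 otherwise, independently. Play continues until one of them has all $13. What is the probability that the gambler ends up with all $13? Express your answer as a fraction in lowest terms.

Let r = q/p = (1/3)/(2/3) = 1/2. The recurrence P(i) = p·P(i+1) + q·P(i−1) with P(0)=0, P(13)=1 gives P(i) = (1 − r^i)/(1 − r^13).
P(7) = (1 − (1/2)^7) / (1 − (1/2)^13) = 8128/8191.

8128/8191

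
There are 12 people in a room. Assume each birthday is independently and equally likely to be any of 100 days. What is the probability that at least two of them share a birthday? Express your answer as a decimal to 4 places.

It's easier to compute the probability that all 12 are distinct.
P(all distinct) = 100/100 · 99/100 · ··· · 89/100 ≈ 0.5032.
So the probability of at least one match is 1 − 0.5032 = 0.4968.

0.4968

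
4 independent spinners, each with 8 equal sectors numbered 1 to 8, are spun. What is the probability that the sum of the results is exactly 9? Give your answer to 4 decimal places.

0.0137

There are 8^4 = 4096 equally likely outcomes.
The number of ordered 4-tuples from {1,…,8} summing to 9 is 56.
P(sum = 9) = 56/4096 = 7/512 ≈ 0.0137.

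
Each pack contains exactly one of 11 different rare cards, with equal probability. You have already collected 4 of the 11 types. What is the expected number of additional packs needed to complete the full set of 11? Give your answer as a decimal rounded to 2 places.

Starting from 4 distinct types, each trial gives a new one with probability (11−i)/11 when i types are held, so the wait for the next new type is 11/(11−i).
E = 11/7 + 11/6 + 11/5 + 11/4 + 11/3 + 11/2 + 11/1 = 3993/140 ≈ 28.52.

28.52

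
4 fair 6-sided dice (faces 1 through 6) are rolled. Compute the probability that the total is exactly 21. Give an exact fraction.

5/324

There are 6^4 = 1296 equally likely outcomes.
The number of ordered 4-tuples from {1,…,6} summing to 21 is 20.
P(sum = 21) = 20/1296 = 5/324.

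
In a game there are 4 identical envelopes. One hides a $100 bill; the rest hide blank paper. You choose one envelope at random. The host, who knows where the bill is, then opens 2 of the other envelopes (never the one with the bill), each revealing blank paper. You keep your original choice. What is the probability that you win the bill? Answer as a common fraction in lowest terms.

The host can always open 2 empty envelopes regardless of your choice, so the reveals give no information about your original envelope.
P(win by staying) = 1/4.

1/4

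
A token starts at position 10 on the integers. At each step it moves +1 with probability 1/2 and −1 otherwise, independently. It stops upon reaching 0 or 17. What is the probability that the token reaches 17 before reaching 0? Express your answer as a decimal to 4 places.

With a fair step, P(i) = ½P(i−1) + ½P(i+1) with P(0)=0, P(17)=1 has the linear solution P(i) = i/17.
P(10) = 10/17 ≈ 0.5882.

0.5882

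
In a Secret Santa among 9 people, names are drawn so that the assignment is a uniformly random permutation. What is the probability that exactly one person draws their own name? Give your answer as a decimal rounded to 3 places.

0.368

Choose which one is fixed: C(9,1) = 9 ways.
The remaining 8 must have no fixed point: D(8) = 14833.
P = 9·14833/362880 = 2119/5760 ≈ 0.368.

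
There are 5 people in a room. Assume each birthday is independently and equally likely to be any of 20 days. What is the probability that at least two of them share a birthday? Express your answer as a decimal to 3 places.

It's easier to compute the probability that all 5 are distinct.
P(all distinct) = 20/20 · 19/20 · ··· · 16/20 ≈ 0.581.
So the probability of at least one match is 1 − 0.581 = 0.419.

0.419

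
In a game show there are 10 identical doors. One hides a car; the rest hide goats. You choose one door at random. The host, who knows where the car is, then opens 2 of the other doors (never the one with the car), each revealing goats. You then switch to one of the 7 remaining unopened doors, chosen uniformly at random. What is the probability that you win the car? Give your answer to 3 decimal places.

Your original door holds the car with probability 1/10, so the other 9 collectively hold it with probability 9/10.
The host can always find 2 empty doors to open, so the reveals don't change that 9/10; it is now spread over the 7 remaining unopened doors.
P(win by switching) = (9/10) · (1/7) = 9/70 ≈ 0.129.

0.129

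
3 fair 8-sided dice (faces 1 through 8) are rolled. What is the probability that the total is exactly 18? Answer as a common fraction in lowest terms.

There are 8^3 = 512 equally likely outcomes.
The number of ordered 3-tuples from {1,…,8} summing to 18 is 28.
P(sum = 18) = 28/512 = 7/128.

7/128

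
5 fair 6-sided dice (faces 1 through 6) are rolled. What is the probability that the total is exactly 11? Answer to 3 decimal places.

There are 6^5 = 7776 equally likely outcomes.
The number of ordered 5-tuples from {1,…,6} summing to 11 is 205.
P(sum = 11) = 205/7776 ≈ 0.026.

0.026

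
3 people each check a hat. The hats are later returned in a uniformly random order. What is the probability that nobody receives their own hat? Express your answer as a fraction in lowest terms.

1/3

This is the derangement probability: permutations of 3 with no fixed point.
D(3) = 3! · (1 − 1/1! + 1/2! − ··· + (−1)^3/3!) = 2.
P = 2/6 = 1/3.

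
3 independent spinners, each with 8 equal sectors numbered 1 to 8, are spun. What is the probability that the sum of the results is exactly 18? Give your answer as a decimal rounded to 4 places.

0.0547

There are 8^3 = 512 equally likely outcomes.
The number of ordered 3-tuples from {1,…,8} summing to 18 is 28.
P(sum = 18) = 28/512 = 7/128 ≈ 0.0547.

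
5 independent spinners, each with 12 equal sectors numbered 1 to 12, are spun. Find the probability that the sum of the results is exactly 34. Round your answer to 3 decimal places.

0.049

There are 12^5 = 248832 equally likely outcomes.
The number of ordered 5-tuples from {1,…,12} summing to 34 is 12255.
P(sum = 34) = 12255/248832 = 4085/82944 ≈ 0.049.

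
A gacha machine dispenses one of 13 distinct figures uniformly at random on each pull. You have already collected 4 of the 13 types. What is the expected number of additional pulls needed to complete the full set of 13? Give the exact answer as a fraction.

92677/2520

Starting from 4 distinct types, each trial gives a new one with probability (13−i)/13 when i types are held, so the wait for the next new type is 13/(13−i).
E = 13/9 + 13/8 + 13/7 + 13/6 + 13/5 + 13/4 + 13/3 + 13/2 + 13/1 = 92677/2520.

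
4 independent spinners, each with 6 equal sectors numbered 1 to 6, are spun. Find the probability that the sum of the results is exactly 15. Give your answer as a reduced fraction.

35/324

There are 6^4 = 1296 equally likely outcomes.
The number of ordered 4-tuples from {1,…,6} summing to 15 is 140.
P(sum = 15) = 140/1296 = 35/324.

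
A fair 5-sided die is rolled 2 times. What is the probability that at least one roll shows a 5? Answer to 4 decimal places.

P(no roll shows a 5) = (4/5)^2 ≈ 0.6400.
P(at least one) = 1 − 0.6400 = 0.3600.

0.3600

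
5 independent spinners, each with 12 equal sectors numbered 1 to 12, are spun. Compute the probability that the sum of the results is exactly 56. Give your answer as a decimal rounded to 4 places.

0.0003

There are 12^5 = 248832 equally likely outcomes.
The number of ordered 5-tuples from {1,…,12} summing to 56 is 70.
P(sum = 56) = 70/248832 = 35/124416 ≈ 0.0003.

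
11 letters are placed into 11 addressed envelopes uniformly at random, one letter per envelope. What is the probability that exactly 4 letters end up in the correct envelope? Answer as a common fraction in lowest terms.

103/6720

Choose which 4 of the 11 are fixed: C(11,4) = 330 ways.
The remaining 7 must have no fixed point: D(7) = 1854.
P = 330·1854/39916800 = 103/6720.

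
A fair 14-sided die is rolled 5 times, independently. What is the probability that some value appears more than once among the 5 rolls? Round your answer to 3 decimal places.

0.553

P(all 5 different) = 14/14 · 13/14 · ··· · 10/14 ≈ 0.447.
P(at least two equal) = 1 − 0.447 = 0.553.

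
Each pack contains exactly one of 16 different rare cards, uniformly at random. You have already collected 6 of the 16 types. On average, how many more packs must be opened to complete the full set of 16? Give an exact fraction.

Starting from 6 distinct types, each trial gives a new one with probability (16−i)/16 when i types are held, so the wait for the next new type is 16/(16−i).
E = 16/10 + 16/9 + 16/8 + 16/7 + 16/6 + 16/5 + 16/4 + 16/3 + 16/2 + 16/1 = 14762/315.

14762/315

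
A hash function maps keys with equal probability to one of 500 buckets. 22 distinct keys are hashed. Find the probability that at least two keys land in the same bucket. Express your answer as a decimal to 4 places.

It's easier to compute the probability that all 22 are distinct.
P(all distinct) = 500/500 · 499/500 · ··· · 479/500 ≈ 0.6258.
So the probability of at least one match is 1 − 0.6258 = 0.3742.

0.3742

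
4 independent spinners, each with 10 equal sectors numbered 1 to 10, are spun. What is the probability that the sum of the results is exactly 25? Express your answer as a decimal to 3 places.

0.059

There are 10^4 = 10000 equally likely outcomes.
The number of ordered 4-tuples from {1,…,10} summing to 25 is 592.
P(sum = 25) = 592/10000 = 37/625 ≈ 0.059.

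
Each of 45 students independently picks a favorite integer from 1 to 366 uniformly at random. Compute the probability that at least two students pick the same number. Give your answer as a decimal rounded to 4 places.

0.9405

It's easier to compute the probability that all 45 are distinct.
P(all distinct) = 366/366 · 365/366 · ··· · 322/366 ≈ 0.0595.
So the probability of at least one match is 1 − 0.0595 = 0.9405.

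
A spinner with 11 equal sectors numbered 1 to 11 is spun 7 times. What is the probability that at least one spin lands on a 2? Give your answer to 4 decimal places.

0.4868

P(no spin lands on a 2) = (10/11)^7 ≈ 0.5132.
P(at least one) = 1 − 0.5132 = 0.4868.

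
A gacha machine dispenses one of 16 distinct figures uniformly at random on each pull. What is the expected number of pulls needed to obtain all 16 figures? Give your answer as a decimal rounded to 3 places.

54.092

After i distinct types are collected, each trial gives a new one with probability (16−i)/16, so the expected wait for the next new type is 16/(16−i).
E = 16/16 + 16/15 + 16/14 + 16/13 + 16/12 + 16/11 + 16/10 + 16/9 + 16/8 + 16/7 + 16/6 + 16/5 + 16/4 + 16/3 + 16/2 + 16/1 = 2436559/45045 ≈ 54.092.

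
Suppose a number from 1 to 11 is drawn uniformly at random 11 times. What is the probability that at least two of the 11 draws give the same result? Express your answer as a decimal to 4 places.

0.9999

P(all 11 different) = 11/11 · 10/11 · ··· · 1/11 ≈ 0.0001.
P(at least two equal) = 1 − 0.0001 = 0.9999.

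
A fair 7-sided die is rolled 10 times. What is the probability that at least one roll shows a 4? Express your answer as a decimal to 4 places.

0.7859

P(no roll shows a 4) = (6/7)^10 ≈ 0.2141.
P(at least one) = 1 − 0.2141 = 0.7859.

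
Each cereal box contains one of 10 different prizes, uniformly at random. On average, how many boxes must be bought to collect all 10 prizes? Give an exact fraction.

7381/252

After i distinct types are collected, each trial gives a new one with probability (10−i)/10, so the expected wait for the next new type is 10/(10−i).
E = 10/10 + 10/9 + 10/8 + 10/7 + 10/6 + 10/5 + 10/4 + 10/3 + 10/2 + 10/1 = 7381/252.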